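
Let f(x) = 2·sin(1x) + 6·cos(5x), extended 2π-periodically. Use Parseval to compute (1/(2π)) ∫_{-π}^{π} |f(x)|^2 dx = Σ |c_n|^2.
Σ |c_n|^2 = 20

Expand |f|^2 and use orthogonality of {sin(nx), cos(mx)} on [-π, π]:
  ∫_{-π}^{π} sin(nx)^2 dx = π, ∫ cos(mx)^2 dx = π, and cross terms integrate to 0.
So ∫_{-π}^{π} f(x)^2 dx = 2^2 · π + 6^2 · π = (4 + 36)π.
Divide by 2π: (4 + 36)/2 = 20.
By Parseval, this equals Σ |c_n|^2.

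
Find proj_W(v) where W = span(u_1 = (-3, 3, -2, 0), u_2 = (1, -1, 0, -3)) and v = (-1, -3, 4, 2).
proj_W(v) = (181/103, -181/103, 178/103, 258/103)

Set up U = [u_1 | ... | u_2] ∈ R^(4×2). The projector onto W = col(U) is P = U (U^T U)^(-1) U^T.
Compute U^T U =
  [22, -6]
  [-6, 11],
and U^T v = (-14, -4).
Solve U^T U · c = U^T v for the coefficients: c = (-89/103, -86/103). The projection is proj_W(v) = U c.
Check: (v - proj_W(v)) · u_1 = 0  (should be 0).
Check: (v - proj_W(v)) · u_2 = 0  (should be 0).
Result: proj_W(v) = (181/103, -181/103, 178/103, 258/103).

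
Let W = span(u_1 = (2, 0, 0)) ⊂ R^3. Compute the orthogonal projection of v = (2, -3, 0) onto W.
proj_W(v) = (2, 0, 0)

Set up U = [u_1 | ... | u_1] ∈ R^(3×1). The projector onto W = col(U) is P = U (U^T U)^(-1) U^T.
Compute U^T U =
  [4],
and U^T v = (4).
Solve U^T U · c = U^T v for the coefficients: c = (1). The projection is proj_W(v) = U c.
Check: (v - proj_W(v)) · u_1 = 0  (should be 0).
Result: proj_W(v) = (2, 0, 0).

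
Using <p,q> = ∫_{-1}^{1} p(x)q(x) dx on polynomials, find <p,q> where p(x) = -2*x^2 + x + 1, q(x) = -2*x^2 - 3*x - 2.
<p,q> = -46/15

Expand the product: p(x)·q(x) = 4*x^4 + 4*x^3 - x^2 - 5*x - 2.
∫_{-1}^{1} of each monomial x^k gives [2/(k+1) if k even, 0 if k odd]. Integrating term-by-term (or equivalently evaluating the antiderivative F(x) = 4*x^5/5 + x^4 - x^3/3 - 5*x^2/2 - 2*x at the endpoints):
  F(1) − F(−1) = -91/30 − (1/30) = -46/15.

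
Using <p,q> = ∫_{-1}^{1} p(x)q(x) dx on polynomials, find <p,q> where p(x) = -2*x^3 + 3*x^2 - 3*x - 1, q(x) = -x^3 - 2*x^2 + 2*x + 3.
<p,q> = -514/105

Expand the product: p(x)·q(x) = 2*x^6 + x^5 - 7*x^4 + 7*x^3 + 5*x^2 - 11*x - 3.
∫_{-1}^{1} of each monomial x^k gives [2/(k+1) if k even, 0 if k odd]. Integrating term-by-term (or equivalently evaluating the antiderivative F(x) = 2*x^7/7 + x^6/6 - 7*x^5/5 + 7*x^4/4 + 5*x^3/3 - 11*x^2/2 - 3*x at the endpoints):
  F(1) − F(−1) = -2533/420 − (-159/140) = -514/105.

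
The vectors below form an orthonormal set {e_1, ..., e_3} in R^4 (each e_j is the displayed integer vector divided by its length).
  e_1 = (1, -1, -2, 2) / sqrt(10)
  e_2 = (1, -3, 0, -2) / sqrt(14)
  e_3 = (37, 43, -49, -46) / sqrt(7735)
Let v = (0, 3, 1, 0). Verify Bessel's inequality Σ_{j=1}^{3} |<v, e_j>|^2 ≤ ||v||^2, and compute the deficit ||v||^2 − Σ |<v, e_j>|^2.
Σ |<v, e_j>|^2 = 2014/221; ||v||^2 = 10; deficit = 196/221

Write each e_j = u_j / sqrt(<u_j, u_j>) where u_j is the displayed integer vector. Then <v, e_j> = <v, u_j> / sqrt(<u_j, u_j>), so |<v, e_j>|^2 = <v, u_j>^2 / <u_j, u_j>.
Coefficients: <v, e_1> = -5/sqrt(10), <v, e_2> = -9/sqrt(14), <v, e_3> = 80/sqrt(7735).
Square and sum: Σ |<v, e_j>|^2 = 2014/221.
Compute ||v||^2 = v·v = 10.
Deficit = 10 − 2014/221 = 196/221 ≥ 0, confirming Bessel's inequality. (The deficit equals ||v − Σ <v,e_j> e_j||^2, the squared distance from v to span{e_j}.)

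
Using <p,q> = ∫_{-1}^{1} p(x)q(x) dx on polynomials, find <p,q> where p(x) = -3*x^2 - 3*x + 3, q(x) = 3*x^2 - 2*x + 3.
<p,q> = 92/5

Expand the product: p(x)·q(x) = -9*x^4 - 3*x^3 + 6*x^2 - 15*x + 9.
∫_{-1}^{1} of each monomial x^k gives [2/(k+1) if k even, 0 if k odd]. Integrating term-by-term (or equivalently evaluating the antiderivative F(x) = -9*x^5/5 - 3*x^4/4 + 2*x^3 - 15*x^2/2 + 9*x at the endpoints):
  F(1) − F(−1) = 19/20 − (-349/20) = 92/5.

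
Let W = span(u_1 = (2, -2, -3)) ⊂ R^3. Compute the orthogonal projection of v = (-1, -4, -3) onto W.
proj_W(v) = (30/17, -30/17, -45/17)

Set up U = [u_1 | ... | u_1] ∈ R^(3×1). The projector onto W = col(U) is P = U (U^T U)^(-1) U^T.
Compute U^T U =
  [17],
and U^T v = (15).
Solve U^T U · c = U^T v for the coefficients: c = (15/17). The projection is proj_W(v) = U c.
Check: (v - proj_W(v)) · u_1 = 0  (should be 0).
Result: proj_W(v) = (30/17, -30/17, -45/17).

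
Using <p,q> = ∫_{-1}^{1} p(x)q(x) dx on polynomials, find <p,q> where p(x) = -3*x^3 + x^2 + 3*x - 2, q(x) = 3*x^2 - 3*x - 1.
<p,q> = -28/15

Expand the product: p(x)·q(x) = -9*x^5 + 12*x^4 + 9*x^3 - 16*x^2 + 3*x + 2.
∫_{-1}^{1} of each monomial x^k gives [2/(k+1) if k even, 0 if k odd]. Integrating term-by-term (or equivalently evaluating the antiderivative F(x) = -3*x^6/2 + 12*x^5/5 + 9*x^4/4 - 16*x^3/3 + 3*x^2/2 + 2*x at the endpoints):
  F(1) − F(−1) = 79/60 − (191/60) = -28/15.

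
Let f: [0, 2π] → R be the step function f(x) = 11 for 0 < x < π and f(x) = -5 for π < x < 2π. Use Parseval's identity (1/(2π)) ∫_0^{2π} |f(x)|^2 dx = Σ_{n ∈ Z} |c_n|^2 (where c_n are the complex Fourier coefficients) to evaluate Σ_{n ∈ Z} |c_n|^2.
Σ |c_n|^2 = 73

Parseval equates the L^2 energy of f (normalised by 1/(2π)) with the ℓ^2 sum of its Fourier coefficients: (1/(2π)) ∫_0^{2π} |f|^2 = Σ |c_n|^2.
Compute the left side: (1/(2π)) [∫_0^π 11^2 dx + ∫_π^{2π} (-5)^2 dx] = (1/(2π)) · (121π + 25π) = (121 + 25)/2 = 73.
So Σ_{n ∈ Z} |c_n|^2 = 73.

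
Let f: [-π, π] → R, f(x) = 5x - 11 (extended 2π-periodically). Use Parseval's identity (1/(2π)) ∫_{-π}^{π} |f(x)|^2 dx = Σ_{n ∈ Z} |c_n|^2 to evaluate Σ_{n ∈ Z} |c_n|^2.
Σ |c_n|^2 = 25π^2/3 + 121

Expand and integrate term by term over [-π, π]:
  ∫ (5x)^2 dx = 25·(2π^3/3); ∫ 2·5·(-11)·x dx = 0 (odd integrand); ∫ (-11)^2 dx = 121·2π.
So (1/(2π)) ∫_{-π}^{π} (5x - 11)^2 dx = 25π^2/3 + 121 = 25π^2/3 + 121.
Parseval ⇒ Σ |c_n|^2 = 25π^2/3 + 121.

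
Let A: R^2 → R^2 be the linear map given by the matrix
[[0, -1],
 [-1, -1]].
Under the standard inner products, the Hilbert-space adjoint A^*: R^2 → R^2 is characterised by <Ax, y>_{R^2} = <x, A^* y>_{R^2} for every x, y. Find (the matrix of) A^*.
A^* = A^T =
[[0, -1],
 [-1, -1]]

For real matrices with standard dot products, the defining identity <Ax, y> = <x, A^* y> gives (Ax)^T y = x^T (A^*) y, i.e. x^T A^T y = x^T (A^*) y. Since this holds for all x, y, we must have A^* = A^T. Therefore
A^* =
[[0, -1],
 [-1, -1]].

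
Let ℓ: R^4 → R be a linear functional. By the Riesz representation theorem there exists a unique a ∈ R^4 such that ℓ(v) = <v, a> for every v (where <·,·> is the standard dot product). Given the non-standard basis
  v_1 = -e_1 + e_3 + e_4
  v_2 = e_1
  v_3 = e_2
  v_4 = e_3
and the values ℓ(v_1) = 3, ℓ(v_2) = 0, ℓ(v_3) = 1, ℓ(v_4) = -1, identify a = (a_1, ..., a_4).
a = (0, 1, -1, 4)

Write a = (a_1, ..., a_4) in the standard basis. For each basis vector v_i, ℓ(v_i) = <v_i, a> is a linear equation in the a_j's. Collect the n equations into a matrix system V a = ℓ, where row i of V is v_i (expressed in the standard basis). Since V is invertible (lower-triangular with 1s on the diagonal, up to permutation), solve by back-substitution:
  V =
[[-1, 0, 1, 1],
 [1, 0, 0, 0],
 [0, 1, 0, 0],
 [0, 0, 1, 0]]
  V a = (3, 0, 1, -1)
Solving gives a = (0, 1, -1, 4).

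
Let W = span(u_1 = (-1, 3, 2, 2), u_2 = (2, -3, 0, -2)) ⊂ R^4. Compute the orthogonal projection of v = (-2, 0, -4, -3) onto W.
proj_W(v) = (-38/27, -10/9, -116/27, -20/27)

Set up U = [u_1 | ... | u_2] ∈ R^(4×2). The projector onto W = col(U) is P = U (U^T U)^(-1) U^T.
Compute U^T U =
  [18, -15]
  [-15, 17],
and U^T v = (-12, 2).
Solve U^T U · c = U^T v for the coefficients: c = (-58/27, -16/9). The projection is proj_W(v) = U c.
Check: (v - proj_W(v)) · u_1 = 0  (should be 0).
Check: (v - proj_W(v)) · u_2 = 0  (should be 0).
Result: proj_W(v) = (-38/27, -10/9, -116/27, -20/27).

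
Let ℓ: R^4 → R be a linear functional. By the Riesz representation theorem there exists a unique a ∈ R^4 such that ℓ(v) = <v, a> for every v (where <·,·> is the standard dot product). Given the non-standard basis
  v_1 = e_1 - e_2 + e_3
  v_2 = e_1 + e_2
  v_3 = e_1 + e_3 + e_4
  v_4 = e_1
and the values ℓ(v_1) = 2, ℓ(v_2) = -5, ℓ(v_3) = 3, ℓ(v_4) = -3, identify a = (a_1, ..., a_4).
a = (-3, -2, 3, 3)

Write a = (a_1, ..., a_4) in the standard basis. For each basis vector v_i, ℓ(v_i) = <v_i, a> is a linear equation in the a_j's. Collect the n equations into a matrix system V a = ℓ, where row i of V is v_i (expressed in the standard basis). Since V is invertible (lower-triangular with 1s on the diagonal, up to permutation), solve by back-substitution:
  V =
[[1, -1, 1, 0],
 [1, 1, 0, 0],
 [1, 0, 1, 1],
 [1, 0, 0, 0]]
  V a = (2, -5, 3, -3)
Solving gives a = (-3, -2, 3, 3).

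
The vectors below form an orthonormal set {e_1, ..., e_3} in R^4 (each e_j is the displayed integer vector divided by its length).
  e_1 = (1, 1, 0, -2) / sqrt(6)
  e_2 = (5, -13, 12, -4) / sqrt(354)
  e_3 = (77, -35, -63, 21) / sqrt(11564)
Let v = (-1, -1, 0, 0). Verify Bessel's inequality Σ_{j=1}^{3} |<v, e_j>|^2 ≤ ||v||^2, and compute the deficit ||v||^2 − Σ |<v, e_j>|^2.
Σ |<v, e_j>|^2 = 1; ||v||^2 = 2; deficit = 1

Write each e_j = u_j / sqrt(<u_j, u_j>) where u_j is the displayed integer vector. Then <v, e_j> = <v, u_j> / sqrt(<u_j, u_j>), so |<v, e_j>|^2 = <v, u_j>^2 / <u_j, u_j>.
Coefficients: <v, e_1> = -2/sqrt(6), <v, e_2> = 8/sqrt(354), <v, e_3> = -42/sqrt(11564).
Square and sum: Σ |<v, e_j>|^2 = 1.
Compute ||v||^2 = v·v = 2.
Deficit = 2 − 1 = 1 ≥ 0, confirming Bessel's inequality. (The deficit equals ||v − Σ <v,e_j> e_j||^2, the squared distance from v to span{e_j}.)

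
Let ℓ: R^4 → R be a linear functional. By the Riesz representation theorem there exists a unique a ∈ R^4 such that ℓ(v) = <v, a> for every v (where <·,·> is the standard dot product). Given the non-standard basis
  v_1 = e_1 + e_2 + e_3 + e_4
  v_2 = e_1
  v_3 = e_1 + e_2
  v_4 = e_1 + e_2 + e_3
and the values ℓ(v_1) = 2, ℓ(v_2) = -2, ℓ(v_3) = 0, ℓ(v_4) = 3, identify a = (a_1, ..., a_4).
a = (-2, 2, 3, -1)

Write a = (a_1, ..., a_4) in the standard basis. For each basis vector v_i, ℓ(v_i) = <v_i, a> is a linear equation in the a_j's. Collect the n equations into a matrix system V a = ℓ, where row i of V is v_i (expressed in the standard basis). Since V is invertible (lower-triangular with 1s on the diagonal, up to permutation), solve by back-substitution:
  V =
[[1, 1, 1, 1],
 [1, 0, 0, 0],
 [1, 1, 0, 0],
 [1, 1, 1, 0]]
  V a = (2, -2, 0, 3)
Solving gives a = (-2, 2, 3, -1).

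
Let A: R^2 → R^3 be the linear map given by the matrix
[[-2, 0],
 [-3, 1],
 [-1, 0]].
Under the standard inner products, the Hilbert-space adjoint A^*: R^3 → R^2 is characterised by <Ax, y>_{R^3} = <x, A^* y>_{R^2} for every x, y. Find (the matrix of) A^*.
A^* = A^T =
[[-2, -3, -1],
 [0, 1, 0]]

For real matrices with standard dot products, the defining identity <Ax, y> = <x, A^* y> gives (Ax)^T y = x^T (A^*) y, i.e. x^T A^T y = x^T (A^*) y. Since this holds for all x, y, we must have A^* = A^T. Therefore
A^* =
[[-2, -3, -1],
 [0, 1, 0]].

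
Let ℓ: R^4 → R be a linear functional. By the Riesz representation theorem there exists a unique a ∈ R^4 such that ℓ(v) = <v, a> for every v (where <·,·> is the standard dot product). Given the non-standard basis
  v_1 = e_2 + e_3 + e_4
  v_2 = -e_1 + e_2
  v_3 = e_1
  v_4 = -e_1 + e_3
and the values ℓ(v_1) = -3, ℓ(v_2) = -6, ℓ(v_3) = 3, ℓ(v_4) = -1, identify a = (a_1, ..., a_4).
a = (3, -3, 2, -2)

Write a = (a_1, ..., a_4) in the standard basis. For each basis vector v_i, ℓ(v_i) = <v_i, a> is a linear equation in the a_j's. Collect the n equations into a matrix system V a = ℓ, where row i of V is v_i (expressed in the standard basis). Since V is invertible (lower-triangular with 1s on the diagonal, up to permutation), solve by back-substitution:
  V =
[[0, 1, 1, 1],
 [-1, 1, 0, 0],
 [1, 0, 0, 0],
 [-1, 0, 1, 0]]
  V a = (-3, -6, 3, -1)
Solving gives a = (3, -3, 2, -2).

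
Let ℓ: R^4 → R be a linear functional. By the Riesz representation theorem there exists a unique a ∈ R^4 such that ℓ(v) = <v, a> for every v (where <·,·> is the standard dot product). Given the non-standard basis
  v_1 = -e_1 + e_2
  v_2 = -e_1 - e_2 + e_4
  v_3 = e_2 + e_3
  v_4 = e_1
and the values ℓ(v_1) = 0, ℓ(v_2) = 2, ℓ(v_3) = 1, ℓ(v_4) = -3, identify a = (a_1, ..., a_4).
a = (-3, -3, 4, -4)

Write a = (a_1, ..., a_4) in the standard basis. For each basis vector v_i, ℓ(v_i) = <v_i, a> is a linear equation in the a_j's. Collect the n equations into a matrix system V a = ℓ, where row i of V is v_i (expressed in the standard basis). Since V is invertible (lower-triangular with 1s on the diagonal, up to permutation), solve by back-substitution:
  V =
[[-1, 1, 0, 0],
 [-1, -1, 0, 1],
 [0, 1, 1, 0],
 [1, 0, 0, 0]]
  V a = (0, 2, 1, -3)
Solving gives a = (-3, -3, 4, -4).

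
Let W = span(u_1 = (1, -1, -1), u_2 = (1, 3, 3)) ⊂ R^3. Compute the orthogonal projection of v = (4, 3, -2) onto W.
proj_W(v) = (4, 1/2, 1/2)

Set up U = [u_1 | ... | u_2] ∈ R^(3×2). The projector onto W = col(U) is P = U (U^T U)^(-1) U^T.
Compute U^T U =
  [3, -5]
  [-5, 19],
and U^T v = (3, 7).
Solve U^T U · c = U^T v for the coefficients: c = (23/8, 9/8). The projection is proj_W(v) = U c.
Check: (v - proj_W(v)) · u_1 = 0  (should be 0).
Check: (v - proj_W(v)) · u_2 = 0  (should be 0).
Result: proj_W(v) = (4, 1/2, 1/2).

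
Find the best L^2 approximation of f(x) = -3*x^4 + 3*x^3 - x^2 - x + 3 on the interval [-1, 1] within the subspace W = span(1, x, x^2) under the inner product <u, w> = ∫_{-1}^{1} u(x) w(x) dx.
g(x) = -25*x^2/7 + 4*x/5 + 114/35

The best approximation g ∈ W is the orthogonal projection of f onto W. Writing g = a_0 + a_1 x + a_2 x^2, the coefficients solve the normal equations G · a = b where
  G_{ij} = <φ_i, φ_j> and b_i = <f, φ_i>, with φ_0 = 1, φ_1 = x, φ_2 = x^2.
G =
  [2, 0, 2/3]
  [0, 2/3, 0]
  [2/3, 0, 2/5],
b = (62/15, 8/15, 26/35).
Solving gives a_0 = 114/35, a_1 = 4/5, a_2 = -25/7, so
  g(x) = -25*x^2/7 + 4*x/5 + 114/35.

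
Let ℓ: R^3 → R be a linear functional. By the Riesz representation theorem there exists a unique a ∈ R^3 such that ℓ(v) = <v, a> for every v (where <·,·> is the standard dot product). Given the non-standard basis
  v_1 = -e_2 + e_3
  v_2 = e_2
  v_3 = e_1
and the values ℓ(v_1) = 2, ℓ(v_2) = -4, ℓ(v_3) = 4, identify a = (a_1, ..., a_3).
a = (4, -4, -2)

Write a = (a_1, ..., a_3) in the standard basis. For each basis vector v_i, ℓ(v_i) = <v_i, a> is a linear equation in the a_j's. Collect the n equations into a matrix system V a = ℓ, where row i of V is v_i (expressed in the standard basis). Since V is invertible (lower-triangular with 1s on the diagonal, up to permutation), solve by back-substitution:
  V =
[[0, -1, 1],
 [0, 1, 0],
 [1, 0, 0]]
  V a = (2, -4, 4)
Solving gives a = (4, -4, -2).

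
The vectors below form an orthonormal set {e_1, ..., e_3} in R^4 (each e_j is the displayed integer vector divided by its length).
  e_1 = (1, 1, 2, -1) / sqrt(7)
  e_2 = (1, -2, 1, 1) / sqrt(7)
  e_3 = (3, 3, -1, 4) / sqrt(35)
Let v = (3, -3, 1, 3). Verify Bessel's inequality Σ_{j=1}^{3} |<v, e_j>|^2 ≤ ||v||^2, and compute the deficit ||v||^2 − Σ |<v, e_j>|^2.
Σ |<v, e_j>|^2 = 971/35; ||v||^2 = 28; deficit = 9/35

Write each e_j = u_j / sqrt(<u_j, u_j>) where u_j is the displayed integer vector. Then <v, e_j> = <v, u_j> / sqrt(<u_j, u_j>), so |<v, e_j>|^2 = <v, u_j>^2 / <u_j, u_j>.
Coefficients: <v, e_1> = -1/sqrt(7), <v, e_2> = 13/sqrt(7), <v, e_3> = 11/sqrt(35).
Square and sum: Σ |<v, e_j>|^2 = 971/35.
Compute ||v||^2 = v·v = 28.
Deficit = 28 − 971/35 = 9/35 ≥ 0, confirming Bessel's inequality. (The deficit equals ||v − Σ <v,e_j> e_j||^2, the squared distance from v to span{e_j}.)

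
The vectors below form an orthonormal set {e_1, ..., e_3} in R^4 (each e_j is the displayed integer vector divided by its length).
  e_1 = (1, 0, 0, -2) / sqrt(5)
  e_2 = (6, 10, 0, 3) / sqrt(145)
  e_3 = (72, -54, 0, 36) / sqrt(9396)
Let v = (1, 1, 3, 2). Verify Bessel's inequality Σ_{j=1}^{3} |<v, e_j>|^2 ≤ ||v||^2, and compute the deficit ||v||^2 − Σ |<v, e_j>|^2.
Σ |<v, e_j>|^2 = 6; ||v||^2 = 15; deficit = 9

Write each e_j = u_j / sqrt(<u_j, u_j>) where u_j is the displayed integer vector. Then <v, e_j> = <v, u_j> / sqrt(<u_j, u_j>), so |<v, e_j>|^2 = <v, u_j>^2 / <u_j, u_j>.
Coefficients: <v, e_1> = -3/sqrt(5), <v, e_2> = 22/sqrt(145), <v, e_3> = 90/sqrt(9396).
Square and sum: Σ |<v, e_j>|^2 = 6.
Compute ||v||^2 = v·v = 15.
Deficit = 15 − 6 = 9 ≥ 0, confirming Bessel's inequality. (The deficit equals ||v − Σ <v,e_j> e_j||^2, the squared distance from v to span{e_j}.)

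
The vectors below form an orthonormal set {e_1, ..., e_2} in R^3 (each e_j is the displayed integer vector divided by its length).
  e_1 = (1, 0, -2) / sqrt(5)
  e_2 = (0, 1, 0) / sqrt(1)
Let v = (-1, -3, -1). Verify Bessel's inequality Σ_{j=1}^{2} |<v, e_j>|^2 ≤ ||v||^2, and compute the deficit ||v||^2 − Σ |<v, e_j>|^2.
Σ |<v, e_j>|^2 = 46/5; ||v||^2 = 11; deficit = 9/5

Write each e_j = u_j / sqrt(<u_j, u_j>) where u_j is the displayed integer vector. Then <v, e_j> = <v, u_j> / sqrt(<u_j, u_j>), so |<v, e_j>|^2 = <v, u_j>^2 / <u_j, u_j>.
Coefficients: <v, e_1> = 1/sqrt(5), <v, e_2> = -3/sqrt(1).
Square and sum: Σ |<v, e_j>|^2 = 46/5.
Compute ||v||^2 = v·v = 11.
Deficit = 11 − 46/5 = 9/5 ≥ 0, confirming Bessel's inequality. (The deficit equals ||v − Σ <v,e_j> e_j||^2, the squared distance from v to span{e_j}.)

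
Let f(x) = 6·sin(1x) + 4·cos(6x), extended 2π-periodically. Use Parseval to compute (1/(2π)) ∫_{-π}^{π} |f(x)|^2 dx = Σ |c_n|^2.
Σ |c_n|^2 = 26

Expand |f|^2 and use orthogonality of {sin(nx), cos(mx)} on [-π, π]:
  ∫_{-π}^{π} sin(nx)^2 dx = π, ∫ cos(mx)^2 dx = π, and cross terms integrate to 0.
So ∫_{-π}^{π} f(x)^2 dx = 6^2 · π + 4^2 · π = (36 + 16)π.
Divide by 2π: (36 + 16)/2 = 26.
By Parseval, this equals Σ |c_n|^2.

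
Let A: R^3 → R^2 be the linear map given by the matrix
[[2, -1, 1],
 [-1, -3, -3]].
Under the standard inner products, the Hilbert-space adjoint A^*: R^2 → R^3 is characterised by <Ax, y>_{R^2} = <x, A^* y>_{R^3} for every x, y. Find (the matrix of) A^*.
A^* = A^T =
[[2, -1],
 [-1, -3],
 [1, -3]]

For real matrices with standard dot products, the defining identity <Ax, y> = <x, A^* y> gives (Ax)^T y = x^T (A^*) y, i.e. x^T A^T y = x^T (A^*) y. Since this holds for all x, y, we must have A^* = A^T. Therefore
A^* =
[[2, -1],
 [-1, -3],
 [1, -3]].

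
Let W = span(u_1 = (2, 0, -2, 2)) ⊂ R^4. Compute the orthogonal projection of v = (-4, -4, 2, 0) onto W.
proj_W(v) = (-2, 0, 2, -2)

Set up U = [u_1 | ... | u_1] ∈ R^(4×1). The projector onto W = col(U) is P = U (U^T U)^(-1) U^T.
Compute U^T U =
  [12],
and U^T v = (-12).
Solve U^T U · c = U^T v for the coefficients: c = (-1). The projection is proj_W(v) = U c.
Check: (v - proj_W(v)) · u_1 = 0  (should be 0).
Result: proj_W(v) = (-2, 0, 2, -2).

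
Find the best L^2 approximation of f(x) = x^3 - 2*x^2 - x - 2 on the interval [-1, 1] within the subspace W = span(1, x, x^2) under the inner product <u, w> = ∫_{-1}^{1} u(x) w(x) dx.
g(x) = -2*x^2 - 2*x/5 - 2

The best approximation g ∈ W is the orthogonal projection of f onto W. Writing g = a_0 + a_1 x + a_2 x^2, the coefficients solve the normal equations G · a = b where
  G_{ij} = <φ_i, φ_j> and b_i = <f, φ_i>, with φ_0 = 1, φ_1 = x, φ_2 = x^2.
G =
  [2, 0, 2/3]
  [0, 2/3, 0]
  [2/3, 0, 2/5],
b = (-16/3, -4/15, -32/15).
Solving gives a_0 = -2, a_1 = -2/5, a_2 = -2, so
  g(x) = -2*x^2 - 2*x/5 - 2.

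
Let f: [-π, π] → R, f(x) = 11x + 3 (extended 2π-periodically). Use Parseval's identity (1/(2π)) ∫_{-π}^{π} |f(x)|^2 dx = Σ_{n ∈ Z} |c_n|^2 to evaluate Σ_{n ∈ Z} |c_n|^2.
Σ |c_n|^2 = 121π^2/3 + 9

Expand and integrate term by term over [-π, π]:
  ∫ (11x)^2 dx = 121·(2π^3/3); ∫ 2·11·(3)·x dx = 0 (odd integrand); ∫ 3^2 dx = 9·2π.
So (1/(2π)) ∫_{-π}^{π} (11x + 3)^2 dx = 121π^2/3 + 9 = 121π^2/3 + 9.
Parseval ⇒ Σ |c_n|^2 = 121π^2/3 + 9.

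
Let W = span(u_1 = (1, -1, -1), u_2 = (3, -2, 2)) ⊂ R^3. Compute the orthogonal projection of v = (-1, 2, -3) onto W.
proj_W(v) = (-13/7, 13/14, -39/14)

Set up U = [u_1 | ... | u_2] ∈ R^(3×2). The projector onto W = col(U) is P = U (U^T U)^(-1) U^T.
Compute U^T U =
  [3, 3]
  [3, 17],
and U^T v = (0, -13).
Solve U^T U · c = U^T v for the coefficients: c = (13/14, -13/14). The projection is proj_W(v) = U c.
Check: (v - proj_W(v)) · u_1 = 0  (should be 0).
Check: (v - proj_W(v)) · u_2 = 0  (should be 0).
Result: proj_W(v) = (-13/7, 13/14, -39/14).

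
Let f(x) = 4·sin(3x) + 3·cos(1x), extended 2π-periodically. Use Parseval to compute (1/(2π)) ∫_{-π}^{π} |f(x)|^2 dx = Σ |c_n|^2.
Σ |c_n|^2 = 25/2

Expand |f|^2 and use orthogonality of {sin(nx), cos(mx)} on [-π, π]:
  ∫_{-π}^{π} sin(nx)^2 dx = π, ∫ cos(mx)^2 dx = π, and cross terms integrate to 0.
So ∫_{-π}^{π} f(x)^2 dx = 4^2 · π + 3^2 · π = (16 + 9)π.
Divide by 2π: (16 + 9)/2 = 25/2.
By Parseval, this equals Σ |c_n|^2.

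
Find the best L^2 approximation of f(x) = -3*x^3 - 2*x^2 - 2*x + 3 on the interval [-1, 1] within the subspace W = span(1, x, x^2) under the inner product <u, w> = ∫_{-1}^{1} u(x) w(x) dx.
g(x) = -2*x^2 - 19*x/5 + 3

The best approximation g ∈ W is the orthogonal projection of f onto W. Writing g = a_0 + a_1 x + a_2 x^2, the coefficients solve the normal equations G · a = b where
  G_{ij} = <φ_i, φ_j> and b_i = <f, φ_i>, with φ_0 = 1, φ_1 = x, φ_2 = x^2.
G =
  [2, 0, 2/3]
  [0, 2/3, 0]
  [2/3, 0, 2/5],
b = (14/3, -38/15, 6/5).
Solving gives a_0 = 3, a_1 = -19/5, a_2 = -2, so
  g(x) = -2*x^2 - 19*x/5 + 3.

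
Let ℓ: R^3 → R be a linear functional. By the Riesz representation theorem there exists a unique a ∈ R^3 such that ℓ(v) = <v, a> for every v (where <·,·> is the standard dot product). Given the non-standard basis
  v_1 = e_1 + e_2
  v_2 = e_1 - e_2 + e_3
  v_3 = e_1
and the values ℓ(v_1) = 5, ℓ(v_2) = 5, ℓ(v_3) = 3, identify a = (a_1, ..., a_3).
a = (3, 2, 4)

Write a = (a_1, ..., a_3) in the standard basis. For each basis vector v_i, ℓ(v_i) = <v_i, a> is a linear equation in the a_j's. Collect the n equations into a matrix system V a = ℓ, where row i of V is v_i (expressed in the standard basis). Since V is invertible (lower-triangular with 1s on the diagonal, up to permutation), solve by back-substitution:
  V =
[[1, 1, 0],
 [1, -1, 1],
 [1, 0, 0]]
  V a = (5, 5, 3)
Solving gives a = (3, 2, 4).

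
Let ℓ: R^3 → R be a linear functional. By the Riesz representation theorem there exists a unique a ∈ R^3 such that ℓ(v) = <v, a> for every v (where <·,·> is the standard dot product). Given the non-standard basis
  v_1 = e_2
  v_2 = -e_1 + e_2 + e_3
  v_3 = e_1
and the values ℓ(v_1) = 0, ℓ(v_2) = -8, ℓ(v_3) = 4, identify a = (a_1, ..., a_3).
a = (4, 0, -4)

Write a = (a_1, ..., a_3) in the standard basis. For each basis vector v_i, ℓ(v_i) = <v_i, a> is a linear equation in the a_j's. Collect the n equations into a matrix system V a = ℓ, where row i of V is v_i (expressed in the standard basis). Since V is invertible (lower-triangular with 1s on the diagonal, up to permutation), solve by back-substitution:
  V =
[[0, 1, 0],
 [-1, 1, 1],
 [1, 0, 0]]
  V a = (0, -8, 4)
Solving gives a = (4, 0, -4).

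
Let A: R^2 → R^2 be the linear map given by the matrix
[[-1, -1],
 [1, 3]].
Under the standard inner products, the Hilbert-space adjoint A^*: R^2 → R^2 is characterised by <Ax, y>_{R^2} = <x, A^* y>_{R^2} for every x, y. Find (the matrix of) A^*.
A^* = A^T =
[[-1, 1],
 [-1, 3]]

For real matrices with standard dot products, the defining identity <Ax, y> = <x, A^* y> gives (Ax)^T y = x^T (A^*) y, i.e. x^T A^T y = x^T (A^*) y. Since this holds for all x, y, we must have A^* = A^T. Therefore
A^* =
[[-1, 1],
 [-1, 3]].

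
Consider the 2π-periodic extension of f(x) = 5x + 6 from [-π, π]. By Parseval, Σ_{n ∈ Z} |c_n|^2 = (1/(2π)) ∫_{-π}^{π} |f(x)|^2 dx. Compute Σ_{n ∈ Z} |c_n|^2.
Σ |c_n|^2 = 25π^2/3 + 36

Expand and integrate term by term over [-π, π]:
  ∫ (5x)^2 dx = 25·(2π^3/3); ∫ 2·5·(6)·x dx = 0 (odd integrand); ∫ 6^2 dx = 36·2π.
So (1/(2π)) ∫_{-π}^{π} (5x + 6)^2 dx = 25π^2/3 + 36 = 25π^2/3 + 36.
Parseval ⇒ Σ |c_n|^2 = 25π^2/3 + 36.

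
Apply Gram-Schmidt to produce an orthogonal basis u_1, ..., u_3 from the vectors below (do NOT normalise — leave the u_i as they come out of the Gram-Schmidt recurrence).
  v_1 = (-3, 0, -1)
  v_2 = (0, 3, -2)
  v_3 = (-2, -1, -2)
Orthogonal basis:
  u_1 = (-3, 0, -1)
  u_2 = (3/5, 3, -9/5)
  u_3 = (3/7, -6/7, -9/7)

Apply the Gram-Schmidt recurrence
  u_1 = v_1
  u_i = v_i − Σ_{j<i} ((v_i · u_j) / (u_j · u_j)) · u_j.

Step by step this gives:
  u_1 = (-3, 0, -1)
  u_2 = (3/5, 3, -9/5)
  u_3 = (3/7, -6/7, -9/7)

Orthogonality check:
  u_2 · u_1 = 0 (should be 0)
  u_3 · u_1 = 0 (should be 0)
  u_3 · u_2 = 0 (should be 0)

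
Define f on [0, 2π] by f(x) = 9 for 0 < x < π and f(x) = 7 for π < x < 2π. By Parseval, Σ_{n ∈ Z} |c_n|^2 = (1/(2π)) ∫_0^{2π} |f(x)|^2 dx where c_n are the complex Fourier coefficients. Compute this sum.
Σ |c_n|^2 = 65

Parseval equates the L^2 energy of f (normalised by 1/(2π)) with the ℓ^2 sum of its Fourier coefficients: (1/(2π)) ∫_0^{2π} |f|^2 = Σ |c_n|^2.
Compute the left side: (1/(2π)) [∫_0^π 9^2 dx + ∫_π^{2π} 7^2 dx] = (1/(2π)) · (81π + 49π) = (81 + 49)/2 = 65.
So Σ_{n ∈ Z} |c_n|^2 = 65.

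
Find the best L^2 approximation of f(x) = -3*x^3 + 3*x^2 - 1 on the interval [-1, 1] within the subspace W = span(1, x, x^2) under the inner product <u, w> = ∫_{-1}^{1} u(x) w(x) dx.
g(x) = 3*x^2 - 9*x/5 - 1

The best approximation g ∈ W is the orthogonal projection of f onto W. Writing g = a_0 + a_1 x + a_2 x^2, the coefficients solve the normal equations G · a = b where
  G_{ij} = <φ_i, φ_j> and b_i = <f, φ_i>, with φ_0 = 1, φ_1 = x, φ_2 = x^2.
G =
  [2, 0, 2/3]
  [0, 2/3, 0]
  [2/3, 0, 2/5],
b = (0, -6/5, 8/15).
Solving gives a_0 = -1, a_1 = -9/5, a_2 = 3, so
  g(x) = 3*x^2 - 9*x/5 - 1.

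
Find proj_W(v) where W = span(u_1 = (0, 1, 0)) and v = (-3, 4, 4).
proj_W(v) = (0, 4, 0)

Set up U = [u_1 | ... | u_1] ∈ R^(3×1). The projector onto W = col(U) is P = U (U^T U)^(-1) U^T.
Compute U^T U =
  [1],
and U^T v = (4).
Solve U^T U · c = U^T v for the coefficients: c = (4). The projection is proj_W(v) = U c.
Check: (v - proj_W(v)) · u_1 = 0  (should be 0).
Result: proj_W(v) = (0, 4, 0).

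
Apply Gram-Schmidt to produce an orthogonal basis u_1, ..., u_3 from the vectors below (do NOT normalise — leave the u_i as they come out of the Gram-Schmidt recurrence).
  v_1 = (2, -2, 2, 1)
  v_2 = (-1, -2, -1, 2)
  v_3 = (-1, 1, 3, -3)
Orthogonal basis:
  u_1 = (2, -2, 2, 1)
  u_2 = (-17/13, -22/13, -17/13, 24/13)
  u_3 = (-137/63, -55/63, 115/63, -22/21)

Apply the Gram-Schmidt recurrence
  u_1 = v_1
  u_i = v_i − Σ_{j<i} ((v_i · u_j) / (u_j · u_j)) · u_j.

Step by step this gives:
  u_1 = (2, -2, 2, 1)
  u_2 = (-17/13, -22/13, -17/13, 24/13)
  u_3 = (-137/63, -55/63, 115/63, -22/21)

Orthogonality check:
  u_2 · u_1 = 0 (should be 0)
  u_3 · u_1 = 0 (should be 0)
  u_3 · u_2 = 0 (should be 0)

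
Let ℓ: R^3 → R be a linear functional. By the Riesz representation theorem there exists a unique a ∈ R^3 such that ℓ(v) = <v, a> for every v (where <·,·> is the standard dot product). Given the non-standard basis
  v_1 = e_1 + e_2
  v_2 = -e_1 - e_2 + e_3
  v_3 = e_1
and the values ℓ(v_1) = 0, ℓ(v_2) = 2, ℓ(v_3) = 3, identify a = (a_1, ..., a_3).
a = (3, -3, 2)

Write a = (a_1, ..., a_3) in the standard basis. For each basis vector v_i, ℓ(v_i) = <v_i, a> is a linear equation in the a_j's. Collect the n equations into a matrix system V a = ℓ, where row i of V is v_i (expressed in the standard basis). Since V is invertible (lower-triangular with 1s on the diagonal, up to permutation), solve by back-substitution:
  V =
[[1, 1, 0],
 [-1, -1, 1],
 [1, 0, 0]]
  V a = (0, 2, 3)
Solving gives a = (3, -3, 2).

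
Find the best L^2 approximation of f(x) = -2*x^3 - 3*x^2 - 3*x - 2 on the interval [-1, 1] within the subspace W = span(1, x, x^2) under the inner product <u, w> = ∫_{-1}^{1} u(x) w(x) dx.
g(x) = -3*x^2 - 21*x/5 - 2

The best approximation g ∈ W is the orthogonal projection of f onto W. Writing g = a_0 + a_1 x + a_2 x^2, the coefficients solve the normal equations G · a = b where
  G_{ij} = <φ_i, φ_j> and b_i = <f, φ_i>, with φ_0 = 1, φ_1 = x, φ_2 = x^2.
G =
  [2, 0, 2/3]
  [0, 2/3, 0]
  [2/3, 0, 2/5],
b = (-6, -14/5, -38/15).
Solving gives a_0 = -2, a_1 = -21/5, a_2 = -3, so
  g(x) = -3*x^2 - 21*x/5 - 2.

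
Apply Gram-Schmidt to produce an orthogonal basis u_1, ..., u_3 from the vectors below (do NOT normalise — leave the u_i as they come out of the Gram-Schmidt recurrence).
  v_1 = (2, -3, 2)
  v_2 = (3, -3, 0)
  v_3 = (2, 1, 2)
Orthogonal basis:
  u_1 = (2, -3, 2)
  u_2 = (21/17, -6/17, -30/17)
  u_3 = (16/9, 16/9, 8/9)

Apply the Gram-Schmidt recurrence
  u_1 = v_1
  u_i = v_i − Σ_{j<i} ((v_i · u_j) / (u_j · u_j)) · u_j.

Step by step this gives:
  u_1 = (2, -3, 2)
  u_2 = (21/17, -6/17, -30/17)
  u_3 = (16/9, 16/9, 8/9)

Orthogonality check:
  u_2 · u_1 = 0 (should be 0)
  u_3 · u_1 = 0 (should be 0)
  u_3 · u_2 = 0 (should be 0)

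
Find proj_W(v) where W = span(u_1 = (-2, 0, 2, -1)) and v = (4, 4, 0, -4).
proj_W(v) = (8/9, 0, -8/9, 4/9)

Set up U = [u_1 | ... | u_1] ∈ R^(4×1). The projector onto W = col(U) is P = U (U^T U)^(-1) U^T.
Compute U^T U =
  [9],
and U^T v = (-4).
Solve U^T U · c = U^T v for the coefficients: c = (-4/9). The projection is proj_W(v) = U c.
Check: (v - proj_W(v)) · u_1 = 0  (should be 0).
Result: proj_W(v) = (8/9, 0, -8/9, 4/9).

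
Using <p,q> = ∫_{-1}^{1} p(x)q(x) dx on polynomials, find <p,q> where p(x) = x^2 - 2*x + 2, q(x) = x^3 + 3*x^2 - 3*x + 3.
<p,q> = 112/5

Expand the product: p(x)·q(x) = x^5 + x^4 - 7*x^3 + 15*x^2 - 12*x + 6.
∫_{-1}^{1} of each monomial x^k gives [2/(k+1) if k even, 0 if k odd]. Integrating term-by-term (or equivalently evaluating the antiderivative F(x) = x^6/6 + x^5/5 - 7*x^4/4 + 5*x^3 - 6*x^2 + 6*x at the endpoints):
  F(1) − F(−1) = 217/60 − (-1127/60) = 112/5.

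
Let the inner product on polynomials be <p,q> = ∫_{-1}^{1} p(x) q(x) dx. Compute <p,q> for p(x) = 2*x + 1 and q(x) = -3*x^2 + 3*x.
<p,q> = 2

Expand the product: p(x)·q(x) = -6*x^3 + 3*x^2 + 3*x.
∫_{-1}^{1} of each monomial x^k gives [2/(k+1) if k even, 0 if k odd]. Integrating term-by-term (or equivalently evaluating the antiderivative F(x) = -3*x^4/2 + x^3 + 3*x^2/2 at the endpoints):
  F(1) − F(−1) = 1 − (-1) = 2.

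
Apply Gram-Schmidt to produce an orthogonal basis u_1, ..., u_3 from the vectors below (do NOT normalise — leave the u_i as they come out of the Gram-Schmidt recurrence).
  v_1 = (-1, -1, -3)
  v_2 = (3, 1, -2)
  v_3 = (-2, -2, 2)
Orthogonal basis:
  u_1 = (-1, -1, -3)
  u_2 = (35/11, 13/11, -16/11)
  u_3 = (8/15, -88/75, 16/75)

Apply the Gram-Schmidt recurrence
  u_1 = v_1
  u_i = v_i − Σ_{j<i} ((v_i · u_j) / (u_j · u_j)) · u_j.

Step by step this gives:
  u_1 = (-1, -1, -3)
  u_2 = (35/11, 13/11, -16/11)
  u_3 = (8/15, -88/75, 16/75)

Orthogonality check:
  u_2 · u_1 = 0 (should be 0)
  u_3 · u_1 = 0 (should be 0)
  u_3 · u_2 = 0 (should be 0)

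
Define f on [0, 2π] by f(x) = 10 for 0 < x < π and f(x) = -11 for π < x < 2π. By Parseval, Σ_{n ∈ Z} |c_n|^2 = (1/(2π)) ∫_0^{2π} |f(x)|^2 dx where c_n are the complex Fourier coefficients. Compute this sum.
Σ |c_n|^2 = 221/2

Parseval equates the L^2 energy of f (normalised by 1/(2π)) with the ℓ^2 sum of its Fourier coefficients: (1/(2π)) ∫_0^{2π} |f|^2 = Σ |c_n|^2.
Compute the left side: (1/(2π)) [∫_0^π 10^2 dx + ∫_π^{2π} (-11)^2 dx] = (1/(2π)) · (100π + 121π) = (100 + 121)/2 = 221/2.
So Σ_{n ∈ Z} |c_n|^2 = 221/2.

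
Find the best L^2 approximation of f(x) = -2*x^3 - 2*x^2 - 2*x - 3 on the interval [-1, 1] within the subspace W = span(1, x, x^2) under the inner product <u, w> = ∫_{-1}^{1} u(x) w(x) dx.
g(x) = -2*x^2 - 16*x/5 - 3

The best approximation g ∈ W is the orthogonal projection of f onto W. Writing g = a_0 + a_1 x + a_2 x^2, the coefficients solve the normal equations G · a = b where
  G_{ij} = <φ_i, φ_j> and b_i = <f, φ_i>, with φ_0 = 1, φ_1 = x, φ_2 = x^2.
G =
  [2, 0, 2/3]
  [0, 2/3, 0]
  [2/3, 0, 2/5],
b = (-22/3, -32/15, -14/5).
Solving gives a_0 = -3, a_1 = -16/5, a_2 = -2, so
  g(x) = -2*x^2 - 16*x/5 - 3.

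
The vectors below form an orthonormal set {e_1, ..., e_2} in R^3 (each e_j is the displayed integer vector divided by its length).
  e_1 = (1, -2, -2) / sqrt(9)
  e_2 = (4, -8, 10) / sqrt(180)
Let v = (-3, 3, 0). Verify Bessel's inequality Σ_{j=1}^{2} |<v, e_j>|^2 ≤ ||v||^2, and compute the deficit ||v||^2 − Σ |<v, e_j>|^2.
Σ |<v, e_j>|^2 = 81/5; ||v||^2 = 18; deficit = 9/5

Write each e_j = u_j / sqrt(<u_j, u_j>) where u_j is the displayed integer vector. Then <v, e_j> = <v, u_j> / sqrt(<u_j, u_j>), so |<v, e_j>|^2 = <v, u_j>^2 / <u_j, u_j>.
Coefficients: <v, e_1> = -9/sqrt(9), <v, e_2> = -36/sqrt(180).
Square and sum: Σ |<v, e_j>|^2 = 81/5.
Compute ||v||^2 = v·v = 18.
Deficit = 18 − 81/5 = 9/5 ≥ 0, confirming Bessel's inequality. (The deficit equals ||v − Σ <v,e_j> e_j||^2, the squared distance from v to span{e_j}.)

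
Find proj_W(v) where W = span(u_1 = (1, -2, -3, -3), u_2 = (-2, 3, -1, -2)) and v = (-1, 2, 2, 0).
proj_W(v) = (-502/413, 855/413, 463/413, 314/413)

Set up U = [u_1 | ... | u_2] ∈ R^(4×2). The projector onto W = col(U) is P = U (U^T U)^(-1) U^T.
Compute U^T U =
  [23, 1]
  [1, 18],
and U^T v = (-11, 6).
Solve U^T U · c = U^T v for the coefficients: c = (-204/413, 149/413). The projection is proj_W(v) = U c.
Check: (v - proj_W(v)) · u_1 = 0  (should be 0).
Check: (v - proj_W(v)) · u_2 = 0  (should be 0).
Result: proj_W(v) = (-502/413, 855/413, 463/413, 314/413).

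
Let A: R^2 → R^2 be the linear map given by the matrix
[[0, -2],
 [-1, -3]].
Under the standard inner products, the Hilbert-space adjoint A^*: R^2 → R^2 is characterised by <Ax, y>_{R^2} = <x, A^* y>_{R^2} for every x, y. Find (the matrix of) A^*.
A^* = A^T =
[[0, -1],
 [-2, -3]]

For real matrices with standard dot products, the defining identity <Ax, y> = <x, A^* y> gives (Ax)^T y = x^T (A^*) y, i.e. x^T A^T y = x^T (A^*) y. Since this holds for all x, y, we must have A^* = A^T. Therefore
A^* =
[[0, -1],
 [-2, -3]].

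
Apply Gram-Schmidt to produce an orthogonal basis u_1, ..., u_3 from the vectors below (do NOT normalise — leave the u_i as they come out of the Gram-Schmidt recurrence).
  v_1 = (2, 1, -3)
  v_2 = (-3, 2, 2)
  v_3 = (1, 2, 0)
Orthogonal basis:
  u_1 = (2, 1, -3)
  u_2 = (-11/7, 19/7, -1/7)
  u_3 = (24/23, 15/23, 21/23)

Apply the Gram-Schmidt recurrence
  u_1 = v_1
  u_i = v_i − Σ_{j<i} ((v_i · u_j) / (u_j · u_j)) · u_j.

Step by step this gives:
  u_1 = (2, 1, -3)
  u_2 = (-11/7, 19/7, -1/7)
  u_3 = (24/23, 15/23, 21/23)

Orthogonality check:
  u_2 · u_1 = 0 (should be 0)
  u_3 · u_1 = 0 (should be 0)
  u_3 · u_2 = 0 (should be 0)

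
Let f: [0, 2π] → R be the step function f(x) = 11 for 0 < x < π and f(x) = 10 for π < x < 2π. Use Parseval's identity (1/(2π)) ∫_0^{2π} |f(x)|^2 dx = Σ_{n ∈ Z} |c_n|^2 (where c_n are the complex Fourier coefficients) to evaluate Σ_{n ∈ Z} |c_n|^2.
Σ |c_n|^2 = 221/2

Parseval equates the L^2 energy of f (normalised by 1/(2π)) with the ℓ^2 sum of its Fourier coefficients: (1/(2π)) ∫_0^{2π} |f|^2 = Σ |c_n|^2.
Compute the left side: (1/(2π)) [∫_0^π 11^2 dx + ∫_π^{2π} 10^2 dx] = (1/(2π)) · (121π + 100π) = (121 + 100)/2 = 221/2.
So Σ_{n ∈ Z} |c_n|^2 = 221/2.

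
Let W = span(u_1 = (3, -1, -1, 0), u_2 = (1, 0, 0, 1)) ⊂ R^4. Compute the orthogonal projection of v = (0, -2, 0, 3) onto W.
proj_W(v) = (12/13, 5/13, 5/13, 27/13)

Set up U = [u_1 | ... | u_2] ∈ R^(4×2). The projector onto W = col(U) is P = U (U^T U)^(-1) U^T.
Compute U^T U =
  [11, 3]
  [3, 2],
and U^T v = (2, 3).
Solve U^T U · c = U^T v for the coefficients: c = (-5/13, 27/13). The projection is proj_W(v) = U c.
Check: (v - proj_W(v)) · u_1 = 0  (should be 0).
Check: (v - proj_W(v)) · u_2 = 0  (should be 0).
Result: proj_W(v) = (12/13, 5/13, 5/13, 27/13).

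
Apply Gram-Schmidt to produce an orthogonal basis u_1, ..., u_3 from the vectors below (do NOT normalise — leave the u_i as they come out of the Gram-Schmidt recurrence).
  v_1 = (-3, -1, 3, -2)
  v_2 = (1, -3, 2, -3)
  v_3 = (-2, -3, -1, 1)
Orthogonal basis:
  u_1 = (-3, -1, 3, -2)
  u_2 = (59/23, -57/23, 10/23, -45/23)
  u_3 = (-564/385, -1093/385, -117/77, 103/77)

Apply the Gram-Schmidt recurrence
  u_1 = v_1
  u_i = v_i − Σ_{j<i} ((v_i · u_j) / (u_j · u_j)) · u_j.

Step by step this gives:
  u_1 = (-3, -1, 3, -2)
  u_2 = (59/23, -57/23, 10/23, -45/23)
  u_3 = (-564/385, -1093/385, -117/77, 103/77)

Orthogonality check:
  u_2 · u_1 = 0 (should be 0)
  u_3 · u_1 = 0 (should be 0)
  u_3 · u_2 = 0 (should be 0)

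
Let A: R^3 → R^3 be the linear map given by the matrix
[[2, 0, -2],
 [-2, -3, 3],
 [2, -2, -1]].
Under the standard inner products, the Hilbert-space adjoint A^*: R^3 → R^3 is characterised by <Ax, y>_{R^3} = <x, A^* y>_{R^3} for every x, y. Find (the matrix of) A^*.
A^* = A^T =
[[2, -2, 2],
 [0, -3, -2],
 [-2, 3, -1]]

For real matrices with standard dot products, the defining identity <Ax, y> = <x, A^* y> gives (Ax)^T y = x^T (A^*) y, i.e. x^T A^T y = x^T (A^*) y. Since this holds for all x, y, we must have A^* = A^T. Therefore
A^* =
[[2, -2, 2],
 [0, -3, -2],
 [-2, 3, -1]].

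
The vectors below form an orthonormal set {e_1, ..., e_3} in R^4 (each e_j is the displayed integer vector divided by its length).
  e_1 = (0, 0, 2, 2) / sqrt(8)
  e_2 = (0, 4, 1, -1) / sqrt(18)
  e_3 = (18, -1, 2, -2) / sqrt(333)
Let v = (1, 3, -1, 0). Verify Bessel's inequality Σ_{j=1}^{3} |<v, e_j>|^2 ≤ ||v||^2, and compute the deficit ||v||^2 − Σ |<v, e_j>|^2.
Σ |<v, e_j>|^2 = 286/37; ||v||^2 = 11; deficit = 121/37

Write each e_j = u_j / sqrt(<u_j, u_j>) where u_j is the displayed integer vector. Then <v, e_j> = <v, u_j> / sqrt(<u_j, u_j>), so |<v, e_j>|^2 = <v, u_j>^2 / <u_j, u_j>.
Coefficients: <v, e_1> = -2/sqrt(8), <v, e_2> = 11/sqrt(18), <v, e_3> = 13/sqrt(333).
Square and sum: Σ |<v, e_j>|^2 = 286/37.
Compute ||v||^2 = v·v = 11.
Deficit = 11 − 286/37 = 121/37 ≥ 0, confirming Bessel's inequality. (The deficit equals ||v − Σ <v,e_j> e_j||^2, the squared distance from v to span{e_j}.)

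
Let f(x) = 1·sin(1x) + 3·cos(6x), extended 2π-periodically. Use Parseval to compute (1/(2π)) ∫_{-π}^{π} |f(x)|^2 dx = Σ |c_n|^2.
Σ |c_n|^2 = 5

Expand |f|^2 and use orthogonality of {sin(nx), cos(mx)} on [-π, π]:
  ∫_{-π}^{π} sin(nx)^2 dx = π, ∫ cos(mx)^2 dx = π, and cross terms integrate to 0.
So ∫_{-π}^{π} f(x)^2 dx = 1^2 · π + 3^2 · π = (1 + 9)π.
Divide by 2π: (1 + 9)/2 = 5.
By Parseval, this equals Σ |c_n|^2.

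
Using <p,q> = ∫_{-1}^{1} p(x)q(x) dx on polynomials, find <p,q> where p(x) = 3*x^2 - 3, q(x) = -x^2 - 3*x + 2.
<p,q> = -36/5

Expand the product: p(x)·q(x) = -3*x^4 - 9*x^3 + 9*x^2 + 9*x - 6.
∫_{-1}^{1} of each monomial x^k gives [2/(k+1) if k even, 0 if k odd]. Integrating term-by-term (or equivalently evaluating the antiderivative F(x) = -3*x^5/5 - 9*x^4/4 + 3*x^3 + 9*x^2/2 - 6*x at the endpoints):
  F(1) − F(−1) = -27/20 − (117/20) = -36/5.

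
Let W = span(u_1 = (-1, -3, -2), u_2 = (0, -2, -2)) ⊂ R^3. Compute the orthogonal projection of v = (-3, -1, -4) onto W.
proj_W(v) = (-1, -3, -2)

Set up U = [u_1 | ... | u_2] ∈ R^(3×2). The projector onto W = col(U) is P = U (U^T U)^(-1) U^T.
Compute U^T U =
  [14, 10]
  [10, 8],
and U^T v = (14, 10).
Solve U^T U · c = U^T v for the coefficients: c = (1, 0). The projection is proj_W(v) = U c.
Check: (v - proj_W(v)) · u_1 = 0  (should be 0).
Check: (v - proj_W(v)) · u_2 = 0  (should be 0).
Result: proj_W(v) = (-1, -3, -2).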